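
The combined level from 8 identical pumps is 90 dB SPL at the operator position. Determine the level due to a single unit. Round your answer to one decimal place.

81.0 dB SPL

Dividing the total intensity by 8 lowers the level by 10·log₁₀ 8 = 9.031 dB: L₁ = 90 − 9.031.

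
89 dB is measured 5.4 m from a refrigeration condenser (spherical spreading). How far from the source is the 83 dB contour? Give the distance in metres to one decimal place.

10.8 m

The 6.0 dB drop corresponds to a distance ratio of 10^(6.0/20) for a point source.
r₂ = 5.4·10^((89−83)/20) = 5.4·10^(6.0/20) = 10.77 m.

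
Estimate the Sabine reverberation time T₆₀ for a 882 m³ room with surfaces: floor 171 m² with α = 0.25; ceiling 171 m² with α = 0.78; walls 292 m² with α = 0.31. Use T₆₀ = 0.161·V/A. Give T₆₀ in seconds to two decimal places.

0.53 s

A = Σ Sᵢαᵢ = 171·0.25 + 171·0.78 + 292·0.31 = 266.65 m².
T₆₀ = 0.161 × 882 / 266.65 = 0.533 s.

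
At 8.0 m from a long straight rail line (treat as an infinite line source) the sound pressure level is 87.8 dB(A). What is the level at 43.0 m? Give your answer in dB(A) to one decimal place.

Line-source attenuation: ΔL = 10·log₁₀(r₂/r₁) = 10·log₁₀(43.0/8.0) = 7.304 dB.
L₂ = 87.8 − 10·log₁₀(43.0/8.0) = 87.8 − 7.304 = 80.50 dB(A).

80.5 dB(A)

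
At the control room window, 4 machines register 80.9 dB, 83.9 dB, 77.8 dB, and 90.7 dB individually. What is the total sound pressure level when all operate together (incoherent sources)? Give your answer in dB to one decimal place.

92.1 dB

For uncorrelated sources the intensities add, so convert each level to linear form, sum, and take 10·log₁₀ of the total.
Σ 10^(L/10) = 10^(80.9/10) + 10^(83.9/10) + 10^(77.8/10) + 10^(90.7/10) = 1.604e+09.
L_total = 10·log₁₀(1.604e+09) = 92.05 dB.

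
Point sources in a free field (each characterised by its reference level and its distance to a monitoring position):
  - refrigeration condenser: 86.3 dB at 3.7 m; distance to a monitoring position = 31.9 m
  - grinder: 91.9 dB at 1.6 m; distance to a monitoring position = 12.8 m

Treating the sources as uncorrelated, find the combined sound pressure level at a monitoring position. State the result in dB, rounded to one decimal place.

Propagate each source to the receiver with L = L_ref − 20·log₁₀(r/r_ref), then add intensities.
refrigeration condenser: 86.3 − 20·log₁₀(31.9/3.7) = 86.3 − 18.71 = 67.59 dB.
grinder: 91.9 − 20·log₁₀(12.8/1.6) = 91.9 − 18.06 = 73.84 dB.
Σ 10^(L/10) = 2.994e+07 → L_total = 10·log₁₀(2.994e+07) = 74.76 dB.

74.8 dB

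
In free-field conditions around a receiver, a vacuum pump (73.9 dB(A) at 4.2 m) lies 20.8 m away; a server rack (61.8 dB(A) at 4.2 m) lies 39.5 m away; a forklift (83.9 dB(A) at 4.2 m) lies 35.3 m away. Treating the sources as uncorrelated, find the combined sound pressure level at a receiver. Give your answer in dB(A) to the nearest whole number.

67 dB(A)

Propagate each source to the receiver with L = L_ref − 20·log₁₀(r/r_ref), then add intensities.
vacuum pump: 73.9 − 20·log₁₀(20.8/4.2) = 73.9 − 13.90 = 60.00 dB(A).
server rack: 61.8 − 20·log₁₀(39.5/4.2) = 61.8 − 19.47 = 42.33 dB(A).
forklift: 83.9 − 20·log₁₀(35.3/4.2) = 83.9 − 18.49 = 65.41 dB(A).
Σ 10^(L/10) = 4.493e+06 → L_total = 10·log₁₀(4.493e+06) = 66.53 dB(A).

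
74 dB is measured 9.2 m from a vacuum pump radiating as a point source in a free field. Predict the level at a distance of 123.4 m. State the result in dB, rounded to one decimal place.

For a point source, L₂ = L₁ − 20·log₁₀(r₂/r₁).
L₂ = 74 − 20·log₁₀(123.4/9.2) = 74 − 22.551 = 51.45 dB.

51.4 dB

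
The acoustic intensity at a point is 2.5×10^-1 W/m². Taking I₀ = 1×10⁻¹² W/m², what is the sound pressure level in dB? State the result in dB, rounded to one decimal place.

Dividing by I₀ shifts the exponent by 12: I/I₀ = 2.5×10^11.
L = 10·(0.3979 + 11) = 113.98 dB.

114.0 dB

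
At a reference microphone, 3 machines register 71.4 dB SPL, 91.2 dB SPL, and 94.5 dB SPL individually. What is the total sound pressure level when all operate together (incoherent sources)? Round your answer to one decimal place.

96.2 dB SPL

Incoherent sources combine by intensity addition: L_total = 10·log₁₀(Σ 10^(L_i/10)).
Σ 10^(L/10) = 10^(71.4/10) + 10^(91.2/10) + 10^(94.5/10) = 4.150e+09.
L_total = 10·log₁₀(4.150e+09) = 96.18 dB SPL.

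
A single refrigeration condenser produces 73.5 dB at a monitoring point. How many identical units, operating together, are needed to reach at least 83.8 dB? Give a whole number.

The shortfall is 83.8 − 73.5 = 10.3 dB, and N units add 10·log₁₀ N, so need 10·log₁₀ N ≥ 10.3.
N ≥ 10^(10.3/10) = 10.715, so N = 11.

11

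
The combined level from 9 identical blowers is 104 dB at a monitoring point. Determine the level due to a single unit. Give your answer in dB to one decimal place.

For N identical incoherent sources L_total = L₁ + 10·log₁₀ N, so L₁ = 104 − 10·log₁₀(9) = 104 − 9.542.

94.5 dB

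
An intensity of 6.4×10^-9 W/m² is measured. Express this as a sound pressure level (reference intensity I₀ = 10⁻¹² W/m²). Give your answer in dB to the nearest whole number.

Dividing by I₀ shifts the exponent by 12: I/I₀ = 6.4×10^3.
L = 10·(0.8062 + 3) = 38.06 dB.

38 dB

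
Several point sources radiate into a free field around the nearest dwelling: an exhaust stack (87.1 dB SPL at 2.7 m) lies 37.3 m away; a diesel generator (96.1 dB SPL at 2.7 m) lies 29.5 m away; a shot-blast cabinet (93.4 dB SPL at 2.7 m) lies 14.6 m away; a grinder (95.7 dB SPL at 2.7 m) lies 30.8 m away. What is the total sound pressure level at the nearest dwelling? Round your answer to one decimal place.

81.5 dB SPL

Apply inverse-square spreading to bring every level to the receiver, then sum 10^(L/10).
exhaust stack: 87.1 − 20·log₁₀(37.3/2.7) = 87.1 − 22.81 = 64.29 dB SPL.
diesel generator: 96.1 − 20·log₁₀(29.5/2.7) = 96.1 − 20.77 = 75.33 dB SPL.
shot-blast cabinet: 93.4 − 20·log₁₀(14.6/2.7) = 93.4 − 14.66 = 78.74 dB SPL.
grinder: 95.7 − 20·log₁₀(30.8/2.7) = 95.7 − 21.14 = 74.56 dB SPL.
Σ 10^(L/10) = 1.402e+08 → L_total = 10·log₁₀(1.402e+08) = 81.47 dB SPL.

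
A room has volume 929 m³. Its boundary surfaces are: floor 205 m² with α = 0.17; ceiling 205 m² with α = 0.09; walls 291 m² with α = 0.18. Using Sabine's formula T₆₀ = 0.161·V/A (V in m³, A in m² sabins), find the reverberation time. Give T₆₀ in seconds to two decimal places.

1.42 s

Summing Sᵢαᵢ: 205·0.17 + 205·0.09 + 291·0.18 = 105.68 m².
T₆₀ = 0.161·V/A = 0.161·929/105.68 = 1.415 s.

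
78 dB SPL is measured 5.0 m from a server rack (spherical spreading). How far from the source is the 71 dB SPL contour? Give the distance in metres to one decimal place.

The 7.0 dB drop corresponds to a distance ratio of 10^(7.0/20) for a point source.
r₂ = 5.0·10^((78−71)/20) = 5.0·10^(7.0/20) = 11.19 m.

11.2 m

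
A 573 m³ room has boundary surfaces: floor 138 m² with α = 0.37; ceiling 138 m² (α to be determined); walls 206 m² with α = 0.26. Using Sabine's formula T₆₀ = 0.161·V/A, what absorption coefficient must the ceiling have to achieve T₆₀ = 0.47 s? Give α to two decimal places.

0.66

A = 0.161·V/T₆₀ = 0.161·573/0.47 = 196.28 m² sabins.
Absorption from the other surfaces = 138·0.37 + 206·0.26 = 104.62 m², so the ceiling must supply 91.66 m² over 138 m².
α = 91.66/138 = 0.664.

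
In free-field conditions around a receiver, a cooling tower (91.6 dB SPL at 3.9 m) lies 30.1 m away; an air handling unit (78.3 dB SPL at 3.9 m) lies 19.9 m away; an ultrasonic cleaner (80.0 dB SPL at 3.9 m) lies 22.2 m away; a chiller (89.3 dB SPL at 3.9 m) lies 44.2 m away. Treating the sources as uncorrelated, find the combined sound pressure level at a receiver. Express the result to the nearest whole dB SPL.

76 dB SPL

Apply inverse-square spreading to bring every level to the receiver, then sum 10^(L/10).
cooling tower: 91.6 − 20·log₁₀(30.1/3.9) = 91.6 − 17.75 = 73.85 dB SPL.
air handling unit: 78.3 − 20·log₁₀(19.9/3.9) = 78.3 − 14.16 = 64.14 dB SPL.
ultrasonic cleaner: 80.0 − 20·log₁₀(22.2/3.9) = 80.0 − 15.11 = 64.89 dB SPL.
chiller: 89.3 − 20·log₁₀(44.2/3.9) = 89.3 − 21.09 = 68.21 dB SPL.
Σ 10^(L/10) = 3.658e+07 → L_total = 10·log₁₀(3.658e+07) = 75.63 dB SPL.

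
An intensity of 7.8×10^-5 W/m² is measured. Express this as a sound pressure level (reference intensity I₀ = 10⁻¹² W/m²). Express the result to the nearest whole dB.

I/I₀ = 7.8×10^-5/10⁻¹² = 7.8×10^7, and L = 10·log₁₀(I/I₀).
L = 10·(0.8921 + 7) = 78.92 dB.

79 dB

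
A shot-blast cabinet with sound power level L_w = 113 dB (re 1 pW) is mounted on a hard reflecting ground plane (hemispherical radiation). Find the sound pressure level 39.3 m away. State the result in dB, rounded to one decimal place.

73.1 dB

The power spreads over a hemisphere of area 2π·r², so L_p = L_w − 10·log₁₀(2π·r²).
2π·r² = 9704 m², 10·log₁₀ of that is 39.870 dB.
L_p = 113 − 39.870 = 73.13 dB.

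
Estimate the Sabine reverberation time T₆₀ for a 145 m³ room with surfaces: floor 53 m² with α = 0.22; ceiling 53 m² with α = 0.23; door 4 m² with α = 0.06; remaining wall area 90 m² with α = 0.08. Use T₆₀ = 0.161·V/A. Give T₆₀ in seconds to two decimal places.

0.75 s

Total absorption A = 53·0.22 + 53·0.23 + 4·0.06 + 90·0.08 = 31.29 m² sabins.
T₆₀ = 0.161 × 145 / 31.29 = 0.746 s.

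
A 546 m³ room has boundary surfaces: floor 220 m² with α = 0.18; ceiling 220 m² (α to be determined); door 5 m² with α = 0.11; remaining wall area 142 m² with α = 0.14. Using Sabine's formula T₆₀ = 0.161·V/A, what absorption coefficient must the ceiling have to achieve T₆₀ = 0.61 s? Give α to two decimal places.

0.38

From T₆₀ = 0.161·V/A, the target T₆₀ = 0.61 s needs A = 0.161·546/0.61 = 144.11 m².
Absorption from the other surfaces = 220·0.18 + 5·0.11 + 142·0.14 = 60.03 m², so the ceiling must supply 84.08 m² over 220 m².
α = 84.08/220 = 0.382.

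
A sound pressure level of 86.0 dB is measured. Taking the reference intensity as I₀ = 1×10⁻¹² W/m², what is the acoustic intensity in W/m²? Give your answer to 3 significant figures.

I = I₀·10^(L/10) = 10⁻¹² × 10^(86.0/10) = 10^(-3.400).

0.000398 W/m²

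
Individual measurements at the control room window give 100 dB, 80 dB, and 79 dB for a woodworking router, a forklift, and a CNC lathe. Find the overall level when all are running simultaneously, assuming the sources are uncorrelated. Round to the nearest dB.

100 dB

Incoherent sources combine by intensity addition: L_total = 10·log₁₀(Σ 10^(L_i/10)).
Σ 10^(L/10) = 10^(100/10) + 10^(80/10) + 10^(79/10) = 1.018e+10.
L_total = 10·log₁₀(1.018e+10) = 100.08 dB.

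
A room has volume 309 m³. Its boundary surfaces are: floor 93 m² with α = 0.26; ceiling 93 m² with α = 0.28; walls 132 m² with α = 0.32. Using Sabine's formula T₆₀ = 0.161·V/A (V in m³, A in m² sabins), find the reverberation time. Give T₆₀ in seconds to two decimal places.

0.54 s

Summing Sᵢαᵢ: 93·0.26 + 93·0.28 + 132·0.32 = 92.46 m².
T₆₀ = 0.161 × 309 / 92.46 = 0.538 s.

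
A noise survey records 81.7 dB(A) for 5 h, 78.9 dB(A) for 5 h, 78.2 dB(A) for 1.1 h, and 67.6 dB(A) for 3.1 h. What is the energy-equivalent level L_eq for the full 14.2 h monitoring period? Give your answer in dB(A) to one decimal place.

Weight each interval's intensity by its duration and average over T = 14.2 h:
Σ tᵢ·10^(Lᵢ/10) = 5·10^(81.7/10) + 5·10^(78.9/10) + 1.1·10^(78.2/10) + 3.1·10^(67.6/10) = 1.218e+09.
L_eq = 10·log₁₀(1.218e+09/14.2) = 79.33 dB(A).

79.3 dB(A)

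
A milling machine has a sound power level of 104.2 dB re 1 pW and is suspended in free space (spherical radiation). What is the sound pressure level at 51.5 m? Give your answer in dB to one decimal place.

59.0 dB

L_p = L_w − 10·log₁₀(4π·r²) with r = 51.5 m.
4π·r² = 3.333e+04 m², 10·log₁₀ of that is 45.228 dB.
L_p = 104.2 − 45.228 = 58.97 dB.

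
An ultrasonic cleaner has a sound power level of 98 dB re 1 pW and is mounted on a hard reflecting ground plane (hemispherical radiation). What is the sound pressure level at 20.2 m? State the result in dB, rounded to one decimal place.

Free-field hemispherical radiation: L_p = L_w − 10·log₁₀(2π·r²), r = 20.2 m.
2π·r² = 2564 m², 10·log₁₀ of that is 34.089 dB.
L_p = 98 − 34.089 = 63.91 dB.

63.9 dB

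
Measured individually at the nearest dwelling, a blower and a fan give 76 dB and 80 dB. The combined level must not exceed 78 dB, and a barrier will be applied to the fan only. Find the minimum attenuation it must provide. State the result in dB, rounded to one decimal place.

The untreated sources together contribute 10^(76/10) = 3.981e+07, i.e. 76.00 dB.
To meet 78 dB overall, the treated fan may contribute at most 10^(78/10) − 3.981e+07 = 2.329e+07, i.e. 73.67 dB.
Required insertion loss = 80 − 73.67 = 6.33 dB.

6.3 dB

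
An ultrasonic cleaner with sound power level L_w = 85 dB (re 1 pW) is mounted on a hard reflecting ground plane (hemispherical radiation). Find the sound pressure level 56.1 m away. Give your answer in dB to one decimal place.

L_p = L_w − 10·log₁₀(2π·r²) with r = 56.1 m.
2π·r² = 1.977e+04 m², 10·log₁₀ of that is 42.961 dB.
L_p = 85 − 42.961 = 42.04 dB.

42.0 dB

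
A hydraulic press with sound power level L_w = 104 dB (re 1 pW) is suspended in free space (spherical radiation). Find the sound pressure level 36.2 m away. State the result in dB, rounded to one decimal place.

61.8 dB

The power spreads over a sphere of area 4π·r², so L_p = L_w − 10·log₁₀(4π·r²).
4π·r² = 1.647e+04 m², 10·log₁₀ of that is 42.166 dB.
L_p = 104 − 42.166 = 61.83 dB.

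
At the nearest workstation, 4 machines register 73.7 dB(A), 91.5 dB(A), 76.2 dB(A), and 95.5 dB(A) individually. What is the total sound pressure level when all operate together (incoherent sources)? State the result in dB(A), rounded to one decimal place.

97.0 dB(A)

For uncorrelated sources the intensities add, so convert each level to linear form, sum, and take 10·log₁₀ of the total.
Σ 10^(L/10) = 10^(73.7/10) + 10^(91.5/10) + 10^(76.2/10) + 10^(95.5/10) = 5.026e+09.
L_total = 10·log₁₀(5.026e+09) = 97.01 dB(A).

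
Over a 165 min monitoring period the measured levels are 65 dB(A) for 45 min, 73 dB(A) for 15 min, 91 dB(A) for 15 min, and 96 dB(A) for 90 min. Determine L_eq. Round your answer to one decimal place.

Weight each interval's intensity by its duration and average over T = 165 min:
Σ tᵢ·10^(Lᵢ/10) = 45·10^(65/10) + 15·10^(73/10) + 15·10^(91/10) + 90·10^(96/10) = 3.776e+11.
L_eq = 10·log₁₀(3.776e+11/165) = 93.60 dB(A).

93.6 dB(A)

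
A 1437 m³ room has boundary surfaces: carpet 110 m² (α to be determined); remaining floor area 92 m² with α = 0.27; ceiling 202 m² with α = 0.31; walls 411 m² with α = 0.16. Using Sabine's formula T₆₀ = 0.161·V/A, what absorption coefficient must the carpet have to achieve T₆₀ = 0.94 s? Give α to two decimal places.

From T₆₀ = 0.161·V/A, the target T₆₀ = 0.94 s needs A = 0.161·1437/0.94 = 246.12 m².
Absorption from the other surfaces = 92·0.27 + 202·0.31 + 411·0.16 = 153.22 m², so the carpet must supply 92.90 m² over 110 m².
α = 92.90/110 = 0.845.

0.84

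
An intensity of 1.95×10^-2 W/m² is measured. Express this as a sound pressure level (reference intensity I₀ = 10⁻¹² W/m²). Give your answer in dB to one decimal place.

I/I₀ = 1.95×10^-2/10⁻¹² = 1.95×10^10, and L = 10·log₁₀(I/I₀).
L = 10·(0.2900 + 10) = 102.90 dB.

102.9 dB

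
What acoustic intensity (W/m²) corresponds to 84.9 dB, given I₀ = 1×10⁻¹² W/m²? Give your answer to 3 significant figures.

I/I₀ = 10^(84.9/10) = 3.09e+08, so I = 3.09e+08 × 10⁻¹² W/m².

0.000309 W/m²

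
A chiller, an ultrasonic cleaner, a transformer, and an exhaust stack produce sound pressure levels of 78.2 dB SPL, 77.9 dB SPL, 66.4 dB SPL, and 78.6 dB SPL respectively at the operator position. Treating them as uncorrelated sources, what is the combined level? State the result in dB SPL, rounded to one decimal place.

83.1 dB SPL

For uncorrelated sources the intensities add, so convert each level to linear form, sum, and take 10·log₁₀ of the total.
Σ 10^(L/10) = 10^(78.2/10) + 10^(77.9/10) + 10^(66.4/10) + 10^(78.6/10) = 2.045e+08.
L_total = 10·log₁₀(2.045e+08) = 83.11 dB SPL.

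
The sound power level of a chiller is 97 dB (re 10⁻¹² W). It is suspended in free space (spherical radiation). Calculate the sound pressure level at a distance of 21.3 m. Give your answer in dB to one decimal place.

59.4 dB

The power spreads over a sphere of area 4π·r², so L_p = L_w − 10·log₁₀(4π·r²).
4π·r² = 5701 m², 10·log₁₀ of that is 37.560 dB.
L_p = 97 − 37.560 = 59.44 dB.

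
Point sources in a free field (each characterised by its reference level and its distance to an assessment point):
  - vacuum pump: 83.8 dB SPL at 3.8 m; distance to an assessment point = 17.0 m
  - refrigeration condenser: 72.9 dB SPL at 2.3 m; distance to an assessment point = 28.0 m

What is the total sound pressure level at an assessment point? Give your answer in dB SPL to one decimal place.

Propagate each source to the receiver with L = L_ref − 20·log₁₀(r/r_ref), then add intensities.
vacuum pump: 83.8 − 20·log₁₀(17.0/3.8) = 83.8 − 13.01 = 70.79 dB SPL.
refrigeration condenser: 72.9 − 20·log₁₀(28.0/2.3) = 72.9 − 21.71 = 51.19 dB SPL.
Σ 10^(L/10) = 1.212e+07 → L_total = 10·log₁₀(1.212e+07) = 70.83 dB SPL.

70.8 dB SPL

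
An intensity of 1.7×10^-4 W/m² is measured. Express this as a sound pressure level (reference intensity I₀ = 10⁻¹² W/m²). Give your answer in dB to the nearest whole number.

82 dB

Dividing by I₀ shifts the exponent by 12: I/I₀ = 1.7×10^8.
L = 10·(0.2304 + 8) = 82.30 dB.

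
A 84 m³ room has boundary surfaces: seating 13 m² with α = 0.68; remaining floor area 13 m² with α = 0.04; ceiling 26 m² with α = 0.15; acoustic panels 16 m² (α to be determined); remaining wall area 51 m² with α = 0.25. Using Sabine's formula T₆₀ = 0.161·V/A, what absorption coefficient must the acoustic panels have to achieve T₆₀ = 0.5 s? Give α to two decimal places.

From T₆₀ = 0.161·V/A, the target T₆₀ = 0.5 s needs A = 0.161·84/0.5 = 27.05 m².
Absorption from the other surfaces = 13·0.68 + 13·0.04 + 26·0.15 + 51·0.25 = 26.01 m², so the acoustic panels must supply 1.04 m² over 16 m².
α = 1.04/16 = 0.065.

0.06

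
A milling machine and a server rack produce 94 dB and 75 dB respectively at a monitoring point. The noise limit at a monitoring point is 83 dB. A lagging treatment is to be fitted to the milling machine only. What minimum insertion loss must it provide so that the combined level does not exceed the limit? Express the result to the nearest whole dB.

Everything except the milling machine sums to 10^(75/10) = 3.162e+07 in linear terms, 75.00 dB.
The limit corresponds to 10^(83/10) = 1.995e+08; subtracting the fixed part leaves 1.679e+08 for the milling machine, i.e. 82.25 dB.
Required insertion loss = 94 − 82.25 = 11.75 dB.

12 dB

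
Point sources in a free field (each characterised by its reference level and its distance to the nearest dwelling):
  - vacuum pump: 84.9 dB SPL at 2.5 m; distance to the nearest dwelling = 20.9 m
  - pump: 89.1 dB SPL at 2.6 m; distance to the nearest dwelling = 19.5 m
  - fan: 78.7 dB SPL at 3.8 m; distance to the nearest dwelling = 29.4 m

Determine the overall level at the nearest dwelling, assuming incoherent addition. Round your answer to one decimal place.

73.0 dB SPL

Apply inverse-square spreading to bring every level to the receiver, then sum 10^(L/10).
vacuum pump: 84.9 − 20·log₁₀(20.9/2.5) = 84.9 − 18.44 = 66.46 dB SPL.
pump: 89.1 − 20·log₁₀(19.5/2.6) = 89.1 − 17.50 = 71.60 dB SPL.
fan: 78.7 − 20·log₁₀(29.4/3.8) = 78.7 − 17.77 = 60.93 dB SPL.
Σ 10^(L/10) = 2.011e+07 → L_total = 10·log₁₀(2.011e+07) = 73.03 dB SPL.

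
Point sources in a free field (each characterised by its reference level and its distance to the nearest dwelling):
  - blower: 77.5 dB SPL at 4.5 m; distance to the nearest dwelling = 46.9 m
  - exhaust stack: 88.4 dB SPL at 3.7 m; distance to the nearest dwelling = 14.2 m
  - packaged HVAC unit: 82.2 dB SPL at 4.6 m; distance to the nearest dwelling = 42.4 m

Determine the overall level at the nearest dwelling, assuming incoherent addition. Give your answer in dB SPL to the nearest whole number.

77 dB SPL

Apply inverse-square spreading to bring every level to the receiver, then sum 10^(L/10).
blower: 77.5 − 20·log₁₀(46.9/4.5) = 77.5 − 20.36 = 57.14 dB SPL.
exhaust stack: 88.4 − 20·log₁₀(14.2/3.7) = 88.4 − 11.68 = 76.72 dB SPL.
packaged HVAC unit: 82.2 − 20·log₁₀(42.4/4.6) = 82.2 − 19.29 = 62.91 dB SPL.
Σ 10^(L/10) = 4.944e+07 → L_total = 10·log₁₀(4.944e+07) = 76.94 dB SPL.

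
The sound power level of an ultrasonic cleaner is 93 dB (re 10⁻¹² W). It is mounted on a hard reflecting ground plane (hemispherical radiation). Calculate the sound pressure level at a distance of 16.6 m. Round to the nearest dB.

The power spreads over a hemisphere of area 2π·r², so L_p = L_w − 10·log₁₀(2π·r²).
2π·r² = 1731 m², 10·log₁₀ of that is 32.384 dB.
L_p = 93 − 32.384 = 60.62 dB.

61 dB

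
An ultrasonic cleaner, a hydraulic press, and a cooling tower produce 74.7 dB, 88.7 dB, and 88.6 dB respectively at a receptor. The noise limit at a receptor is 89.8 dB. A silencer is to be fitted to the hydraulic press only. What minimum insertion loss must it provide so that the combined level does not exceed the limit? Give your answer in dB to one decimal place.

Fixed contribution from the other sources: Σ 10^(L/10) = 10^(74.7/10) + 10^(88.6/10) = 7.539e+08 (88.77 dB).
The limit corresponds to 10^(89.8/10) = 9.550e+08; subtracting the fixed part leaves 2.010e+08 for the hydraulic press, i.e. 83.03 dB.
Required insertion loss = 88.7 − 83.03 = 5.67 dB.

5.7 dB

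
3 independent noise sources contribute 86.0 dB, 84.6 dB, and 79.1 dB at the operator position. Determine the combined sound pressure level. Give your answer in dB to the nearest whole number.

Incoherent sources combine by intensity addition: L_total = 10·log₁₀(Σ 10^(L_i/10)).
Σ 10^(L/10) = 10^(86.0/10) + 10^(84.6/10) + 10^(79.1/10) = 7.678e+08.
L_total = 10·log₁₀(7.678e+08) = 88.85 dB.

89 dB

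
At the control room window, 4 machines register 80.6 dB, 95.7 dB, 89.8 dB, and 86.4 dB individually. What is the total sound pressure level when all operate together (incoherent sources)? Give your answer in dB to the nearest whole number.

Incoherent sources combine by intensity addition: L_total = 10·log₁₀(Σ 10^(L_i/10)).
Σ 10^(L/10) = 10^(80.6/10) + 10^(95.7/10) + 10^(89.8/10) + 10^(86.4/10) = 5.222e+09.
L_total = 10·log₁₀(5.222e+09) = 97.18 dB.

97 dB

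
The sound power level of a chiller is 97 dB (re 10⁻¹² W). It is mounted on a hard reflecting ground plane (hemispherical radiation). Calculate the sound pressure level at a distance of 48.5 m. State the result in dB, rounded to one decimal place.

The power spreads over a hemisphere of area 2π·r², so L_p = L_w − 10·log₁₀(2π·r²).
2π·r² = 1.478e+04 m², 10·log₁₀ of that is 41.697 dB.
L_p = 97 − 41.697 = 55.30 dB.

55.3 dB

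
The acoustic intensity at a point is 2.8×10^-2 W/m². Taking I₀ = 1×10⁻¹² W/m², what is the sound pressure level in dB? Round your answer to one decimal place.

Dividing by I₀ shifts the exponent by 12: I/I₀ = 2.8×10^10.
L = 10·(0.4472 + 10) = 104.47 dB.

104.5 dB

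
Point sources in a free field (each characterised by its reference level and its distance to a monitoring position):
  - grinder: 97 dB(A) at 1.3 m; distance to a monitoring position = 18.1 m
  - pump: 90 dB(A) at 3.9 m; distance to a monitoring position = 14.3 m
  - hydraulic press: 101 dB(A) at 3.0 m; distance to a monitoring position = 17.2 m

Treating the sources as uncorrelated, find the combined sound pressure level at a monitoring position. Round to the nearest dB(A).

Propagate each source to the receiver with L = L_ref − 20·log₁₀(r/r_ref), then add intensities.
grinder: 97 − 20·log₁₀(18.1/1.3) = 97 − 22.87 = 74.13 dB(A).
pump: 90 − 20·log₁₀(14.3/3.9) = 90 − 11.29 = 78.71 dB(A).
hydraulic press: 101 − 20·log₁₀(17.2/3.0) = 101 − 15.17 = 85.83 dB(A).
Σ 10^(L/10) = 4.832e+08 → L_total = 10·log₁₀(4.832e+08) = 86.84 dB(A).

87 dB(A)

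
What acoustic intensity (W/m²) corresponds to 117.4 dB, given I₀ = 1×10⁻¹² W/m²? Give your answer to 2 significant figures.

I = I₀·10^(L/10) = 10⁻¹² × 10^(117.4/10) = 10^(-0.260).

0.55 W/m²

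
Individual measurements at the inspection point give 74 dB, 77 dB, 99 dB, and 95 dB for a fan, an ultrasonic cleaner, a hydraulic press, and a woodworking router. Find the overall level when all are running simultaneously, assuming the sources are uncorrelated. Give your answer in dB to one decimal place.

For uncorrelated sources the intensities add, so convert each level to linear form, sum, and take 10·log₁₀ of the total.
Σ 10^(L/10) = 10^(74/10) + 10^(77/10) + 10^(99/10) + 10^(95/10) = 1.118e+10.
L_total = 10·log₁₀(1.118e+10) = 100.48 dB.

100.5 dB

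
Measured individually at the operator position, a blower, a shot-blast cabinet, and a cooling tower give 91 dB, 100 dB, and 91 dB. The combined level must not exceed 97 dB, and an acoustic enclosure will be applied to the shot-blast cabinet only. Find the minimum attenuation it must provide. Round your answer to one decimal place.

Fixed contribution from the other sources: Σ 10^(L/10) = 10^(91/10) + 10^(91/10) = 2.518e+09 (94.01 dB).
To meet 97 dB overall, the treated shot-blast cabinet may contribute at most 10^(97/10) − 2.518e+09 = 2.494e+09, i.e. 93.97 dB.
So the shot-blast cabinet must be reduced from 100 to 93.97 dB: IL = 6.03 dB.

6.0 dB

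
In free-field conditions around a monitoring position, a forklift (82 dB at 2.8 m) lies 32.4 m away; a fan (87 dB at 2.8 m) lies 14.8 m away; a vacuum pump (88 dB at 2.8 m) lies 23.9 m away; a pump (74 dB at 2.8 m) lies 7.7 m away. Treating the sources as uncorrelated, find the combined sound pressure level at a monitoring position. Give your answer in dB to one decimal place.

74.9 dB

First find each source's level at the receiver (point-source: −20·log₁₀(r/r_ref)), then combine on an intensity basis.
forklift: 82 − 20·log₁₀(32.4/2.8) = 82 − 21.27 = 60.73 dB.
fan: 87 − 20·log₁₀(14.8/2.8) = 87 − 14.46 = 72.54 dB.
vacuum pump: 88 − 20·log₁₀(23.9/2.8) = 88 − 18.62 = 69.38 dB.
pump: 74 − 20·log₁₀(7.7/2.8) = 74 − 8.79 = 65.21 dB.
Σ 10^(L/10) = 3.110e+07 → L_total = 10·log₁₀(3.110e+07) = 74.93 dB.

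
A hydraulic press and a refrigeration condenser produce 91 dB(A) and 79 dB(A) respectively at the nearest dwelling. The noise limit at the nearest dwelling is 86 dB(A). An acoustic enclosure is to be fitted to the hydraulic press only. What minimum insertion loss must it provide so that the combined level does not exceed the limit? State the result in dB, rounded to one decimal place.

6.0 dB

Fixed contribution from the other source: Σ 10^(L/10) = 10^(79/10) = 7.943e+07 (79.00 dB(A)).
The limit corresponds to 10^(86/10) = 3.981e+08; subtracting the fixed part leaves 3.187e+08 for the hydraulic press, i.e. 85.03 dB(A).
So the hydraulic press must be reduced from 91 to 85.03 dB(A): IL = 5.97 dB.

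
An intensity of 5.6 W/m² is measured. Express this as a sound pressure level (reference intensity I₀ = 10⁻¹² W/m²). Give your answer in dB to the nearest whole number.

127 dB

L = 10·log₁₀(I/I₀) = 10·log₁₀(5.6/10⁻¹²) = 10·log₁₀(5.6×10^12).
L = 10·(0.7482 + 12) = 127.48 dB.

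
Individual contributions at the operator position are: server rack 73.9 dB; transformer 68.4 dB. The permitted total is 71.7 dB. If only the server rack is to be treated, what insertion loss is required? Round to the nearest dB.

The untreated sources together contribute 10^(68.4/10) = 6.918e+06, i.e. 68.40 dB.
To meet 71.7 dB overall, the treated server rack may contribute at most 10^(71.7/10) − 6.918e+06 = 7.873e+06, i.e. 68.96 dB.
So the server rack must be reduced from 73.9 to 68.96 dB: IL = 4.94 dB.

5 dB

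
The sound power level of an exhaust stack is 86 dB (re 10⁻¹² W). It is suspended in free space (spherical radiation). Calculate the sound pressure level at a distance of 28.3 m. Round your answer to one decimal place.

46.0 dB

The power spreads over a sphere of area 4π·r², so L_p = L_w − 10·log₁₀(4π·r²).
4π·r² = 1.006e+04 m², 10·log₁₀ of that is 40.028 dB.
L_p = 86 − 40.028 = 45.97 dB.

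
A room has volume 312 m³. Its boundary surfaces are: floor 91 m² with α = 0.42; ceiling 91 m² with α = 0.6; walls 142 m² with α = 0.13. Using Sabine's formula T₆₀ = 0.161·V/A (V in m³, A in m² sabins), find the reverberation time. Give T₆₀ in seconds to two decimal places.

Summing Sᵢαᵢ: 91·0.42 + 91·0.6 + 142·0.13 = 111.28 m².
T₆₀ = 0.161·V/A = 0.161·312/111.28 = 0.451 s.

0.45 s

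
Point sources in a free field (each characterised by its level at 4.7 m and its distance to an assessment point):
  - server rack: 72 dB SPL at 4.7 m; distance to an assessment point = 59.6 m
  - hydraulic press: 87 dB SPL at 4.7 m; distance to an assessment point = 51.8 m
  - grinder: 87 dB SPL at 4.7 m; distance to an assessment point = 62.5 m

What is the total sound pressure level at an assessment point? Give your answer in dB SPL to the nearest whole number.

68 dB SPL

Propagate each source to the receiver with L = L_ref − 20·log₁₀(r/r_ref), then add intensities.
server rack: 72 − 20·log₁₀(59.6/4.7) = 72 − 22.06 = 49.94 dB SPL.
hydraulic press: 87 − 20·log₁₀(51.8/4.7) = 87 − 20.84 = 66.16 dB SPL.
grinder: 87 − 20·log₁₀(62.5/4.7) = 87 − 22.48 = 64.52 dB SPL.
Σ 10^(L/10) = 7.059e+06 → L_total = 10·log₁₀(7.059e+06) = 68.49 dB SPL.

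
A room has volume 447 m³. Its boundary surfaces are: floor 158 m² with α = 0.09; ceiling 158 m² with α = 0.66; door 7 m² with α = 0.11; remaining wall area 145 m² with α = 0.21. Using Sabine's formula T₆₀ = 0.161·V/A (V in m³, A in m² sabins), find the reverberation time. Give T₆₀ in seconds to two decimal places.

0.48 s

A = Σ Sᵢαᵢ = 158·0.09 + 158·0.66 + 7·0.11 + 145·0.21 = 149.72 m².
T₆₀ = 0.161 × 447 / 149.72 = 0.481 s.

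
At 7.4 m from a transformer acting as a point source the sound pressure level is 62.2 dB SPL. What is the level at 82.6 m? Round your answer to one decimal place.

41.2 dB SPL

For a point source, L₂ = L₁ − 20·log₁₀(r₂/r₁).
L₂ = 62.2 − 20·log₁₀(82.6/7.4) = 62.2 − 20.955 = 41.25 dB SPL.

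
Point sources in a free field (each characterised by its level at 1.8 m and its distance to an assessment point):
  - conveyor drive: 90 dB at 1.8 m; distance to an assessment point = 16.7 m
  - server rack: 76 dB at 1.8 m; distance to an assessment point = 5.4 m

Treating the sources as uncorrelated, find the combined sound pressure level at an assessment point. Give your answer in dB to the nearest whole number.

72 dB

Apply inverse-square spreading to bring every level to the receiver, then sum 10^(L/10).
conveyor drive: 90 − 20·log₁₀(16.7/1.8) = 90 − 19.35 = 70.65 dB.
server rack: 76 − 20·log₁₀(5.4/1.8) = 76 − 9.54 = 66.46 dB.
Σ 10^(L/10) = 1.604e+07 → L_total = 10·log₁₀(1.604e+07) = 72.05 dB.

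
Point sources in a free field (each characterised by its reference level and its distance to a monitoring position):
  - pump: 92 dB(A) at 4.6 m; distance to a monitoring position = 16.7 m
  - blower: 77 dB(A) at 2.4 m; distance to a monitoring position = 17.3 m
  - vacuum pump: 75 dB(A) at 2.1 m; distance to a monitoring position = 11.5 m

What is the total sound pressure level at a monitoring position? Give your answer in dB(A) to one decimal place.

80.9 dB(A)

First find each source's level at the receiver (point-source: −20·log₁₀(r/r_ref)), then combine on an intensity basis.
pump: 92 − 20·log₁₀(16.7/4.6) = 92 − 11.20 = 80.80 dB(A).
blower: 77 − 20·log₁₀(17.3/2.4) = 77 − 17.16 = 59.84 dB(A).
vacuum pump: 75 − 20·log₁₀(11.5/2.1) = 75 − 14.77 = 60.23 dB(A).
Σ 10^(L/10) = 1.223e+08 → L_total = 10·log₁₀(1.223e+08) = 80.87 dB(A).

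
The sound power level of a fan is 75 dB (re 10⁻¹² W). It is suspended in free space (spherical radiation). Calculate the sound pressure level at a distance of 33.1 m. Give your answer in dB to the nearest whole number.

L_p = L_w − 10·log₁₀(4π·r²) with r = 33.1 m.
4π·r² = 1.377e+04 m², 10·log₁₀ of that is 41.389 dB.
L_p = 75 − 41.389 = 33.61 dB.

34 dB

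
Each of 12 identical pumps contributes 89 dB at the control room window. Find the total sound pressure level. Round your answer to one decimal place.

N identical incoherent sources raise the level by 10·log₁₀ N.
L_total = 89 + 10·log₁₀(12) = 89 + 10.792 = 99.79 dB.

99.8 dB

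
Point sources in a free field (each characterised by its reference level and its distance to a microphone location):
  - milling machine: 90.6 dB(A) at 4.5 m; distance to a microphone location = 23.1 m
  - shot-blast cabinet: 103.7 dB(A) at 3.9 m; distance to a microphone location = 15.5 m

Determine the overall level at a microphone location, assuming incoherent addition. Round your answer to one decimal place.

91.8 dB(A)

Apply inverse-square spreading to bring every level to the receiver, then sum 10^(L/10).
milling machine: 90.6 − 20·log₁₀(23.1/4.5) = 90.6 − 14.21 = 76.39 dB(A).
shot-blast cabinet: 103.7 − 20·log₁₀(15.5/3.9) = 103.7 − 11.99 = 91.71 dB(A).
Σ 10^(L/10) = 1.528e+09 → L_total = 10·log₁₀(1.528e+09) = 91.84 dB(A).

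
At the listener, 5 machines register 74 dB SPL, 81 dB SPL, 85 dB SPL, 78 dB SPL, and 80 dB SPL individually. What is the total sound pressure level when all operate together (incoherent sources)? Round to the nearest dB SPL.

88 dB SPL

Incoherent sources combine by intensity addition: L_total = 10·log₁₀(Σ 10^(L_i/10)).
Σ 10^(L/10) = 10^(74/10) + 10^(81/10) + 10^(85/10) + 10^(78/10) + 10^(80/10) = 6.303e+08.
L_total = 10·log₁₀(6.303e+08) = 88.00 dB SPL.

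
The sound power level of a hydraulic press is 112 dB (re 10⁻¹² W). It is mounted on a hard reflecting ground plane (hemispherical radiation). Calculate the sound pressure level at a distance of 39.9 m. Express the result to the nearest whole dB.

72 dB

L_p = L_w − 10·log₁₀(2π·r²) with r = 39.9 m.
2π·r² = 1e+04 m², 10·log₁₀ of that is 40.001 dB.
L_p = 112 − 40.001 = 72.00 dB.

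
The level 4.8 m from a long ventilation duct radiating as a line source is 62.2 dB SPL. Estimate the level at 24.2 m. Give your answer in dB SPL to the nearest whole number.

55 dB SPL

For a line source, L₂ = L₁ − 10·log₁₀(r₂/r₁).
L₂ = 62.2 − 10·log₁₀(24.2/4.8) = 62.2 − 7.026 = 55.17 dB SPL.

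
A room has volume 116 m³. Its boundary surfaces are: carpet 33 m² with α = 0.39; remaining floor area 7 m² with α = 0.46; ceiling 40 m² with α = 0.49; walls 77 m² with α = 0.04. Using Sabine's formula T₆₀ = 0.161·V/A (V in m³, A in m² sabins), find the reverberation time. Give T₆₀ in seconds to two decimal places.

Total absorption A = 33·0.39 + 7·0.46 + 40·0.49 + 77·0.04 = 38.77 m² sabins.
T₆₀ = 0.161 × 116 / 38.77 = 0.482 s.

0.48 s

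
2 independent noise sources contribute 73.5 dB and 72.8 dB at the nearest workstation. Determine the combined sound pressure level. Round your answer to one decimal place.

76.2 dB

For uncorrelated sources the intensities add, so convert each level to linear form, sum, and take 10·log₁₀ of the total.
Σ 10^(L/10) = 10^(73.5/10) + 10^(72.8/10) = 4.144e+07.
L_total = 10·log₁₀(4.144e+07) = 76.17 dB.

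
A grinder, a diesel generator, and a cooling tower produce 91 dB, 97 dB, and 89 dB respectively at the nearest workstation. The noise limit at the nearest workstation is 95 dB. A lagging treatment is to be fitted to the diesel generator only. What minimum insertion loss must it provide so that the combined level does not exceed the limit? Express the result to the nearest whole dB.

The untreated sources together contribute 10^(91/10) + 10^(89/10) = 2.053e+09, i.e. 93.12 dB.
To meet 95 dB overall, the treated diesel generator may contribute at most 10^(95/10) − 2.053e+09 = 1.109e+09, i.e. 90.45 dB.
So the diesel generator must be reduced from 97 to 90.45 dB: IL = 6.55 dB.

7 dB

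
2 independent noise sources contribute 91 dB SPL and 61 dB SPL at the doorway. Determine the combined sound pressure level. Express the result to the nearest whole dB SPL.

Incoherent sources combine by intensity addition: L_total = 10·log₁₀(Σ 10^(L_i/10)).
Σ 10^(L/10) = 10^(91/10) + 10^(61/10) = 1.260e+09.
L_total = 10·log₁₀(1.260e+09) = 91.00 dB SPL.

91 dB SPL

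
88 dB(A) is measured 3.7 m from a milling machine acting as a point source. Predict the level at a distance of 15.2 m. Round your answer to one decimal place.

75.7 dB(A)

Spherical spreading from a point source gives a 20·log₁₀(r₂/r₁) drop.
L₂ = 88 − 20·log₁₀(15.2/3.7) = 88 − 12.273 = 75.73 dB(A).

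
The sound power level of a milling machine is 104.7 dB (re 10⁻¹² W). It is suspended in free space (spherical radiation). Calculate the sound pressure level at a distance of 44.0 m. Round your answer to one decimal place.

60.8 dB

The power spreads over a sphere of area 4π·r², so L_p = L_w − 10·log₁₀(4π·r²).
4π·r² = 2.433e+04 m², 10·log₁₀ of that is 43.861 dB.
L_p = 104.7 − 43.861 = 60.84 dB.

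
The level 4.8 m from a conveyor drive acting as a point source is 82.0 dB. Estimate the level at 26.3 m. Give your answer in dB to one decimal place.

For a point source, L₂ = L₁ − 20·log₁₀(r₂/r₁).
L₂ = 82.0 − 20·log₁₀(26.3/4.8) = 82.0 − 14.774 = 67.23 dB.

67.2 dB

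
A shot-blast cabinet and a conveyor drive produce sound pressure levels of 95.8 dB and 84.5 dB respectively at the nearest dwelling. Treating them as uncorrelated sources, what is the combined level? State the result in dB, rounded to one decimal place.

For uncorrelated sources the intensities add, so convert each level to linear form, sum, and take 10·log₁₀ of the total.
Σ 10^(L/10) = 10^(95.8/10) + 10^(84.5/10) = 4.084e+09.
L_total = 10·log₁₀(4.084e+09) = 96.11 dB.

96.1 dB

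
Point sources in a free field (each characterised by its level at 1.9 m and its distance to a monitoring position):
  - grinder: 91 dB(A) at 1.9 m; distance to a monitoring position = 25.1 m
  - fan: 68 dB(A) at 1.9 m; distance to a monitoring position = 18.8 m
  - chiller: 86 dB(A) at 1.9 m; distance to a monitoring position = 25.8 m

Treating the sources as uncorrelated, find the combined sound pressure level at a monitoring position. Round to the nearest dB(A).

70 dB(A)

Propagate each source to the receiver with L = L_ref − 20·log₁₀(r/r_ref), then add intensities.
grinder: 91 − 20·log₁₀(25.1/1.9) = 91 − 22.42 = 68.58 dB(A).
fan: 68 − 20·log₁₀(18.8/1.9) = 68 − 19.91 = 48.09 dB(A).
chiller: 86 − 20·log₁₀(25.8/1.9) = 86 − 22.66 = 63.34 dB(A).
Σ 10^(L/10) = 9.437e+06 → L_total = 10·log₁₀(9.437e+06) = 69.75 dB(A).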